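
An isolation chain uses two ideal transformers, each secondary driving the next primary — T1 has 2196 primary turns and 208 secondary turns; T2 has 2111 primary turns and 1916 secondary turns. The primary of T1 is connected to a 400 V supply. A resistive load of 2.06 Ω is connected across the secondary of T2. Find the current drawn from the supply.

After T1: V = 400.00 × 208/2196 = 37.887 V.
After T2: V = 37.887 × 1916/2111 = 34.387 V.
I_load = 34.387/2.06 = 16.693 A, so P_out = 34.387 × 16.693 = 574.02 W.
All ideal ⇒ P_in = P_out, so I_supply = 574.02/400 = 1.44 A.

I_supply ≈ 1.44 A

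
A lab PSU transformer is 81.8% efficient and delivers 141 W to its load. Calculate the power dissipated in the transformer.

P_in = P_out/η = 141/0.818 = 172.372 W.
P_loss = P_in − P_out = 172.372 − 141 = 31.4 W.

P_loss ≈ 31.4 W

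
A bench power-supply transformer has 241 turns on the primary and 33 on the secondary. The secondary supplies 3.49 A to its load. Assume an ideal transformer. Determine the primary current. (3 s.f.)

I_p ≈ 0.478 A

For an ideal transformer I_p/I_s = N_s/N_p, so I_p = 3.49 × 33/241 = 0.478 A.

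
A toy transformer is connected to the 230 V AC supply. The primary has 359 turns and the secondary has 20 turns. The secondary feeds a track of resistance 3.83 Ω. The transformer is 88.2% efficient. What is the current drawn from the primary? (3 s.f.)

I_p ≈ 0.211 A

V_s = 230 × 20/359 = 12.813 V.
I_s = V_s/R = 12.813/3.83 = 3.3455 A.
P_out = V_s I_s = 12.813 × 3.3455 = 42.867 W.
P_in = P_out/η = 42.867/0.882 = 48.603 W.
I_p = P_in/V_p = 48.603/230 = 0.211 A.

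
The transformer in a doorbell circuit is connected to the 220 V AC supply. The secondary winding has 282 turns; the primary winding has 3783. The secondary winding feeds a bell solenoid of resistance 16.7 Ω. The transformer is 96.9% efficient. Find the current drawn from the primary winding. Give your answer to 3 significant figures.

I_p ≈ 0.0755 A

V_s = 220 × 282/3783 = 16.400 V.
I_s = V_s/R = 16.400/16.7 = 0.98202 A.
P_out = V_s I_s = 16.400 × 0.98202 = 16.105 W.
P_in = P_out/η = 16.105/0.969 = 16.620 W.
I_p = P_in/V_p = 16.620/220 = 0.0755 A.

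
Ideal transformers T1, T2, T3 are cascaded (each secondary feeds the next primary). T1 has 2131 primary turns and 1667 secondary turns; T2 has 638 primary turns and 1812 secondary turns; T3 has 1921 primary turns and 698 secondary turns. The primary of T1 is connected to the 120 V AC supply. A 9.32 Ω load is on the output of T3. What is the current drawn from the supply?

Secondary of T1: V = 120.00 × 1667/2131 = 93.871 V.
Secondary of T2: V = 93.871 × 1812/638 = 266.61 V.
Secondary of T3: V = 266.61 × 698/1921 = 96.872 V.
I_load = 96.872/9.32 = 10.394 A, so P_out = 96.872 × 10.394 = 1006.9 W.
All ideal ⇒ P_in = P_out, so I_supply = 1006.9/120 = 8.39 A.

I_supply ≈ 8.39 A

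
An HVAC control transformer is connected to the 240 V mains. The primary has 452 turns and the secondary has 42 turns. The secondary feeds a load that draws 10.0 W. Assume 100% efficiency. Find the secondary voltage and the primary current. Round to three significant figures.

V_s ≈ 22.3 V, I_p ≈ 0.0417 A

V_s = V_p × N_s/N_p = 240 × 42/452 = 22.301 V.
I_s = P/V_s = 10.0/22.301 = 0.44841 A.
I_p = I_s × N_s/N_p = 0.44841 × 42/452 = 0.0417 A.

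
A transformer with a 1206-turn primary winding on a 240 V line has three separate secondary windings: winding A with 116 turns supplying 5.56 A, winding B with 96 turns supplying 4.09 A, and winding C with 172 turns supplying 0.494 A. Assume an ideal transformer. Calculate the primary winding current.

I_p ≈ 0.931 A

V_A = 240 × 116/1206 = 23.085 V; V_B = 240 × 96/1206 = 19.104 V; V_C = 240 × 172/1206 = 34.229 V.
P_out = V_A I_A + V_B I_B + V_C I_C = 23.085×5.56 + 19.104×4.09 + 34.229×0.494 = 128.35 + 78.137 + 16.909 = 223.40 W.
Ideal ⇒ P_in = P_out, so I_p = P_out/V_p = 223.40/240 = 0.931 A.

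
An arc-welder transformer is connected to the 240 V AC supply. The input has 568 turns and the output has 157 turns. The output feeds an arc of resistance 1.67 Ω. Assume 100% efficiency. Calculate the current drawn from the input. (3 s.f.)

I_in ≈ 11.0 A

V_out = V_in × N_out/N_in = 240 × 157/568 = 66.338 V.
I_out = V_out/R = 66.338/1.67 = 39.723 A.
For an ideal transformer I_in N_in = I_out N_out, so I_in = 39.723 × 157/568 = 11.0 A.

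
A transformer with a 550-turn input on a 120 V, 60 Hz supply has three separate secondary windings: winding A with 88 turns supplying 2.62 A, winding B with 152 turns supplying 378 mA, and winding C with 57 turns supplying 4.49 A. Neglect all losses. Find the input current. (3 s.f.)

V_A = 120 × 88/550 = 19.200 V; V_B = 120 × 152/550 = 33.164 V; V_C = 120 × 57/550 = 12.436 V.
P_out = V_A I_A + V_B I_B + V_C I_C = 19.200×2.62 + 33.164×0.378 + 12.436×4.49 = 50.304 + 12.536 + 55.839 = 118.68 W.
Ideal ⇒ P_in = P_out, so I_in = P_out/V_in = 118.68/120 = 0.989 A.

I_in ≈ 0.989 A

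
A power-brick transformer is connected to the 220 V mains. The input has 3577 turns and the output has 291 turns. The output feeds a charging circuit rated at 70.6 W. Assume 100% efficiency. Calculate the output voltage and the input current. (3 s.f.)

V_out = V_in × N_out/N_in = 220 × 291/3577 = 17.898 V.
I_out = P/V_out = 70.6/17.898 = 3.9446 A.
I_in = I_out × N_out/N_in = 3.9446 × 291/3577 = 0.321 A.

V_out ≈ 17.9 V, I_in ≈ 0.321 A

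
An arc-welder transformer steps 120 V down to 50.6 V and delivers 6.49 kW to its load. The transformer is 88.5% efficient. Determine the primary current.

P_in = P_out/η = 6490/0.885 = 7333.3 W.
I_p = P_in/V_p = 7333.3/120 = 61.1 A.

I_p ≈ 61.1 A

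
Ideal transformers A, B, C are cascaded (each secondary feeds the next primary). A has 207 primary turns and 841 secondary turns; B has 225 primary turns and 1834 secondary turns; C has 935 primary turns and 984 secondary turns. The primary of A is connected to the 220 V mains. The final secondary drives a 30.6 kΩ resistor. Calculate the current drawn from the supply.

After A: V = 220.00 × 841/207 = 893.82 V.
After B: V = 893.82 × 1834/225 = 7285.6 V.
After C: V = 7285.6 × 984/935 = 7667.4 V.
I_load = 7667.4/30600 = 0.25057 A, so P_out = 7667.4 × 0.25057 = 1921.2 W.
All ideal ⇒ P_in = P_out, so I_supply = 1921.2/220 = 8.73 A.

I_supply ≈ 8.73 A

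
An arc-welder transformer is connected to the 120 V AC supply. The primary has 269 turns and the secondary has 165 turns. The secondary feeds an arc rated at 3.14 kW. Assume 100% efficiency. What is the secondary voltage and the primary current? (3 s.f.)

V_s ≈ 73.6 V, I_p ≈ 26.2 A

V_s = V_p × N_s/N_p = 120 × 165/269 = 73.606 V.
I_s = P/V_s = 3140/73.606 = 42.660 A.
I_p = I_s × N_s/N_p = 42.660 × 165/269 = 26.2 A.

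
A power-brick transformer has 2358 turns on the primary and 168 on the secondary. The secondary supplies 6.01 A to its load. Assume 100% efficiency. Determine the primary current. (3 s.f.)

I_p ≈ 0.428 A

For an ideal transformer I_p/I_s = N_s/N_p, so I_p = 6.01 × 168/2358 = 0.428 A.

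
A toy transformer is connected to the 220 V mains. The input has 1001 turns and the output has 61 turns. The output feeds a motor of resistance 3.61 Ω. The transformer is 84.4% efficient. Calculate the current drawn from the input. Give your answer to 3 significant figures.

I_in ≈ 0.268 A

V_out = 220 × 61/1001 = 13.407 V.
I_out = V_out/R = 13.407/3.61 = 3.7137 A.
P_out = V_out I_out = 13.407 × 3.7137 = 49.789 W.
P_in = P_out/η = 49.789/0.844 = 58.991 W.
I_in = P_in/V_in = 58.991/220 = 0.268 A.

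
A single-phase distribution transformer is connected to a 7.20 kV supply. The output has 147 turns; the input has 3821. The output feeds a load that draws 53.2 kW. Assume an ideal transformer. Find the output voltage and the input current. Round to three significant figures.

V_out = V_in × N_out/N_in = 7200 × 147/3821 = 277.00 V.
I_out = P/V_out = 53200/277.00 = 192.06 A.
I_in = I_out × N_out/N_in = 192.06 × 147/3821 = 7.39 A.

V_out ≈ 277 V, I_in ≈ 7.39 A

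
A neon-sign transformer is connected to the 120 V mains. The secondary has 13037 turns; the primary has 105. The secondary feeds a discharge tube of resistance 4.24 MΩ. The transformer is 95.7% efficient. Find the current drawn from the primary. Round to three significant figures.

I_p ≈ 0.456 A

V_s = 120 × 13037/105 = 14899 V.
I_s = V_s/R = 14899/(4.24×10^6) = 0.0035140 A.
P_out = V_s I_s = 14899 × 0.0035140 = 52.357 W.
P_in = P_out/η = 52.357/0.957 = 54.709 W.
I_p = P_in/V_p = 54.709/120 = 0.456 A.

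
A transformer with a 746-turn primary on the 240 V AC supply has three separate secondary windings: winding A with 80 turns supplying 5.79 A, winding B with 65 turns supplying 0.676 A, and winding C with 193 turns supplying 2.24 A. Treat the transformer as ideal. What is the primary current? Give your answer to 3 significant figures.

I_p ≈ 1.26 A

V_A = 240 × 80/746 = 25.737 V; V_B = 240 × 65/746 = 20.912 V; V_C = 240 × 193/746 = 62.091 V.
P_out = V_A I_A + V_B I_B + V_C I_C = 25.737×5.79 + 20.912×0.676 + 62.091×2.24 = 149.02 + 14.136 + 139.08 = 302.24 W.
Ideal ⇒ P_in = P_out, so I_p = P_out/V_p = 302.24/240 = 1.26 A.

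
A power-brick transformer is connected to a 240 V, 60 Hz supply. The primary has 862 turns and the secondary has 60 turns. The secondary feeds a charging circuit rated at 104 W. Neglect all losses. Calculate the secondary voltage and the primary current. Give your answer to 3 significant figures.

V_s = V_p × N_s/N_p = 240 × 60/862 = 16.705 V.
I_s = P/V_s = 104/16.705 = 6.2256 A.
I_p = I_s × N_s/N_p = 6.2256 × 60/862 = 0.433 A.

V_s ≈ 16.7 V, I_p ≈ 0.433 A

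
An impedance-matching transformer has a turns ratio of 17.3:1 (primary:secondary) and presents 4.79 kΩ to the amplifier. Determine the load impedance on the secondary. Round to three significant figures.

Z_s ≈ 16.0 Ω

Z_s = Z_p/(N_p/N_s)² = 4790/17.3² = 16.0 Ω.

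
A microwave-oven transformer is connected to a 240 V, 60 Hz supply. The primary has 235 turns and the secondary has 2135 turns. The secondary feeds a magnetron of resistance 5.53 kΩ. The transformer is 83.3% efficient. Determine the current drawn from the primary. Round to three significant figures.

I_p ≈ 4.30 A

V_s = 240 × 2135/235 = 2180.4 V.
I_s = V_s/R = 2180.4/5530 = 0.39429 A.
P_out = V_s I_s = 2180.4 × 0.39429 = 859.72 W.
P_in = P_out/η = 859.72/0.833 = 1032.1 W.
I_p = P_in/V_p = 1032.1/240 = 4.30 A.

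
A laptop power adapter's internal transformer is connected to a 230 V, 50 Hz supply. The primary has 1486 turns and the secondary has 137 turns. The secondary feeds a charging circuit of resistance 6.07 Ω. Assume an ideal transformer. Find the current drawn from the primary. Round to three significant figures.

V_s = V_p × N_s/N_p = 230 × 137/1486 = 21.205 V.
I_s = V_s/R = 21.205/6.07 = 3.4933 A.
For an ideal transformer I_p N_p = I_s N_s, so I_p = 3.4933 × 137/1486 = 0.322 A.

I_p ≈ 0.322 A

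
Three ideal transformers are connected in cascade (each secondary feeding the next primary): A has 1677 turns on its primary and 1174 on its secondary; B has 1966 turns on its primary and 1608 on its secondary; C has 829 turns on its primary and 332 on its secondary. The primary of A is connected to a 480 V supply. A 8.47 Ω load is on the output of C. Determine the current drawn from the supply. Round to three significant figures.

I_supply ≈ 2.98 A

Secondary of A: V = 480.00 × 1174/1677 = 336.03 V.
Secondary of B: V = 336.03 × 1608/1966 = 274.84 V.
Secondary of C: V = 274.84 × 332/829 = 110.07 V.
I_load = 110.07/8.47 = 12.995 A, so P_out = 110.07 × 12.995 = 1430.3 W.
All ideal ⇒ P_in = P_out, so I_supply = 1430.3/480 = 2.98 A.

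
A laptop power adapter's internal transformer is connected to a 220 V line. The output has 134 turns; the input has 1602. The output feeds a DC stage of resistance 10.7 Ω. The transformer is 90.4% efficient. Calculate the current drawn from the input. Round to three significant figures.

I_in ≈ 0.159 A

V_out = 220 × 134/1602 = 18.402 V.
I_out = V_out/R = 18.402/10.7 = 1.7198 A.
P_out = V_out I_out = 18.402 × 1.7198 = 31.648 W.
P_in = P_out/η = 31.648/0.904 = 35.009 W.
I_in = P_in/V_in = 35.009/220 = 0.159 A.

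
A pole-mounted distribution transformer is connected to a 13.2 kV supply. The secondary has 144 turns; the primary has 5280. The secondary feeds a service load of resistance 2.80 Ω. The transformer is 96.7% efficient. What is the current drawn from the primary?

I_p ≈ 3.63 A

V_s = 13200 × 144/5280 = 360.00 V.
I_s = V_s/R = 360.00/2.80 = 128.57 A.
P_out = V_s I_s = 360.00 × 128.57 = 46286 W.
P_in = P_out/η = 46286/0.967 = 47865 W.
I_p = P_in/V_p = 47865/13200 = 3.63 A.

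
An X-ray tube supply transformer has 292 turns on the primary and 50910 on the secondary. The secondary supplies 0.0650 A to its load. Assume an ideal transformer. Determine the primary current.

For an ideal transformer I_p/I_s = N_s/N_p, so I_p = 0.0650 × 50910/292 = 11.3 A.

I_p ≈ 11.3 A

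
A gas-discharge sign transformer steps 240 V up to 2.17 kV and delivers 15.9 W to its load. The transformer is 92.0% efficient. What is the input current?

I_in ≈ 0.0720 A

P_in = P_out/η = 15.9/0.920 = 17.283 W.
I_in = P_in/V_in = 17.283/240 = 0.0720 A.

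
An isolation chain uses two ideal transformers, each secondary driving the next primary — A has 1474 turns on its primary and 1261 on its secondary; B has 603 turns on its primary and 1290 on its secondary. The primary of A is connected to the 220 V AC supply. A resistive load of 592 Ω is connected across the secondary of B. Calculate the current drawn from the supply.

After A: V = 220.00 × 1261/1474 = 188.21 V.
After B: V = 188.21 × 1290/603 = 402.64 V.
I_load = 402.64/592 = 0.68013 A, so P_out = 402.64 × 0.68013 = 273.84 W.
All ideal ⇒ P_in = P_out, so I_supply = 273.84/220 = 1.24 A.

I_supply ≈ 1.24 A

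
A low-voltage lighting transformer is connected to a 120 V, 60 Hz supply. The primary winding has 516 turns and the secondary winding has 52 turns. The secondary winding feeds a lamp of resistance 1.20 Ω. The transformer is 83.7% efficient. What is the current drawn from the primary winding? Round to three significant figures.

I_p ≈ 1.21 A

V_s = 120 × 52/516 = 12.093 V.
I_s = V_s/R = 12.093/1.20 = 10.078 A.
P_out = V_s I_s = 12.093 × 10.078 = 121.87 W.
P_in = P_out/η = 121.87/0.837 = 145.60 W.
I_p = P_in/V_p = 145.60/120 = 1.21 A.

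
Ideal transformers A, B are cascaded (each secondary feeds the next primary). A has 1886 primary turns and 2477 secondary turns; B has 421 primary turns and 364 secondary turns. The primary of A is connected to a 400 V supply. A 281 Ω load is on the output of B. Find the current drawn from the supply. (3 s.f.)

I_supply ≈ 1.84 A

After A: V = 400.00 × 2477/1886 = 525.34 V.
After B: V = 525.34 × 364/421 = 454.22 V.
I_load = 454.22/281 = 1.6164 A, so P_out = 454.22 × 1.6164 = 734.21 W.
All ideal ⇒ P_in = P_out, so I_supply = 734.21/400 = 1.84 A.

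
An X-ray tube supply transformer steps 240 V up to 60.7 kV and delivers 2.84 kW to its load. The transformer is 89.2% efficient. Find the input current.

P_in = P_out/η = 2840/0.892 = 3183.9 W.
I_in = P_in/V_in = 3183.9/240 = 13.3 A.

I_in ≈ 13.3 A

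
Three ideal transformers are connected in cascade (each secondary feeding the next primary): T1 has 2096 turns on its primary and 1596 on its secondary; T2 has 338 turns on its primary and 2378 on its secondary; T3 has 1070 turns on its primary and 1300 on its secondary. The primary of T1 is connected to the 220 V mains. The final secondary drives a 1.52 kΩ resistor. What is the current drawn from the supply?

I_supply ≈ 6.13 A

Secondary of T1: V = 220.00 × 1596/2096 = 167.52 V.
Secondary of T2: V = 167.52 × 2378/338 = 1178.6 V.
Secondary of T3: V = 1178.6 × 1300/1070 = 1431.9 V.
I_load = 1431.9/1520 = 0.94205 A, so P_out = 1431.9 × 0.94205 = 1348.9 W.
All ideal ⇒ P_in = P_out, so I_supply = 1348.9/220 = 6.13 A.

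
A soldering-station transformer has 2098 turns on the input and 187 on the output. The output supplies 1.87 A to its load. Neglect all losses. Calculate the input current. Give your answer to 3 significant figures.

I_in ≈ 0.167 A

For an ideal transformer I_in/I_out = N_out/N_in, so I_in = 1.87 × 187/2098 = 0.167 A.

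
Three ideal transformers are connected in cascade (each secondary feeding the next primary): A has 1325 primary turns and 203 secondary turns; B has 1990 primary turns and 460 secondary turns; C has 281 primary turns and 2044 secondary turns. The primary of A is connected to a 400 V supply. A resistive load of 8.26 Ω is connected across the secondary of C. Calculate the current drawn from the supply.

I_supply ≈ 3.21 A

After A: V = 400.00 × 203/1325 = 61.283 V.
After B: V = 61.283 × 460/1990 = 14.166 V.
After C: V = 14.166 × 2044/281 = 103.04 V.
I_load = 103.04/8.26 = 12.475 A, so P_out = 103.04 × 12.475 = 1285.5 W.
All ideal ⇒ P_in = P_out, so I_supply = 1285.5/400 = 3.21 A.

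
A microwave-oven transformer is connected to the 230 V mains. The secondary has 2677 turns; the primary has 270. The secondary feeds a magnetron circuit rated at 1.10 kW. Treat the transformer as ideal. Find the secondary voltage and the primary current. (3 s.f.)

V_s = V_p × N_s/N_p = 230 × 2677/270 = 2280.4 V.
I_s = P/V_s = 1100/2280.4 = 0.48237 A.
I_p = I_s × N_s/N_p = 0.48237 × 2677/270 = 4.78 A.

V_s ≈ 2280 V, I_p ≈ 4.78 A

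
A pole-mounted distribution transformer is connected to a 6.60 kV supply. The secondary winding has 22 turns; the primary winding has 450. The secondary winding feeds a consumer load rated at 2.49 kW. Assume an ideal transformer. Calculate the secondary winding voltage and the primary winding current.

V_s ≈ 323 V, I_p ≈ 0.377 A

V_s = V_p × N_s/N_p = 6600 × 22/450 = 322.67 V.
I_s = P/V_s = 2490/322.67 = 7.7169 A.
I_p = I_s × N_s/N_p = 7.7169 × 22/450 = 0.377 A.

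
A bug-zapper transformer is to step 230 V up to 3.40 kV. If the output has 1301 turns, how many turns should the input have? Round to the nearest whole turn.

N_in = 88 turns

N_in/N_out = V_in/V_out, so N_in = 1301 × 230/3400 = 88.0 ≈ 88 turns.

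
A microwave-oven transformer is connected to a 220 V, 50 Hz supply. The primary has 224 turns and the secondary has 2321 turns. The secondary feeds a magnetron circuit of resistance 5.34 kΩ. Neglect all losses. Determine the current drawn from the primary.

V_s = V_p × N_s/N_p = 220 × 2321/224 = 2279.6 V.
I_s = V_s/R = 2279.6/5340 = 0.42688 A.
For an ideal transformer I_p N_p = I_s N_s, so I_p = 0.42688 × 2321/224 = 4.42 A.

I_p ≈ 4.42 A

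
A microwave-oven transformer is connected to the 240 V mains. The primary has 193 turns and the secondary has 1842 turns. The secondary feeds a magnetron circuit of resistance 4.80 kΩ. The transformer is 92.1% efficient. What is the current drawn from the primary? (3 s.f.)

I_p ≈ 4.95 A

V_s = 240 × 1842/193 = 2290.6 V.
I_s = V_s/R = 2290.6/4800 = 0.47720 A.
P_out = V_s I_s = 2290.6 × 0.47720 = 1093.1 W.
P_in = P_out/η = 1093.1/0.921 = 1186.8 W.
I_p = P_in/V_p = 1186.8/240 = 4.95 A.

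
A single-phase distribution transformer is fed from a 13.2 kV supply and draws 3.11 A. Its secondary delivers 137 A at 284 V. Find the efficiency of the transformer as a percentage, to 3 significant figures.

η ≈ 94.8%

P_in = 13200 × 3.11 = 41052.0 W.
P_out = 284 × 137 = 38908.0 W.
η = P_out/P_in = 38908.0/41052.0 = 0.948.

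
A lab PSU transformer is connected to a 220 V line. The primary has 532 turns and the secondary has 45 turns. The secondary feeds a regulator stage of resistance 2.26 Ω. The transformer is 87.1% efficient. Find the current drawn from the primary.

I_p ≈ 0.800 A

V_s = 220 × 45/532 = 18.609 V.
I_s = V_s/R = 18.609/2.26 = 8.2341 A.
P_out = V_s I_s = 18.609 × 8.2341 = 153.23 W.
P_in = P_out/η = 153.23/0.871 = 175.92 W.
I_p = P_in/V_p = 175.92/220 = 0.800 A.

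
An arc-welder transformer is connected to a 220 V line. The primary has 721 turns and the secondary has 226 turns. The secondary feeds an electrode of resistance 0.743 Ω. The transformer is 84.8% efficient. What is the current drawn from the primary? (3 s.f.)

V_s = 220 × 226/721 = 68.960 V.
I_s = V_s/R = 68.960/0.743 = 92.813 A.
P_out = V_s I_s = 68.960 × 92.813 = 6400.3 W.
P_in = P_out/η = 6400.3/0.848 = 7547.6 W.
I_p = P_in/V_p = 7547.6/220 = 34.3 A.

I_p ≈ 34.3 A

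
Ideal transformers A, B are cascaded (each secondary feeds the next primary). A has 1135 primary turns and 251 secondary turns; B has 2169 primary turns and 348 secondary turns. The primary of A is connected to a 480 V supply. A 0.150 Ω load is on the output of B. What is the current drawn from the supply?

After A: V = 480.00 × 251/1135 = 106.15 V.
After B: V = 106.15 × 348/2169 = 17.031 V.
I_load = 17.031/0.150 = 113.54 A, so P_out = 17.031 × 113.54 = 1933.7 W.
All ideal ⇒ P_in = P_out, so I_supply = 1933.7/480 = 4.03 A.

I_supply ≈ 4.03 A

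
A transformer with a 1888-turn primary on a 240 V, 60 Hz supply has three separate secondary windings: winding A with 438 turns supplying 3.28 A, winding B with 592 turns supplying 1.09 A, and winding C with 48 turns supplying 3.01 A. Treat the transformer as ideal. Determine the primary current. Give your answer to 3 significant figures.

V_A = 240 × 438/1888 = 55.678 V; V_B = 240 × 592/1888 = 75.254 V; V_C = 240 × 48/1888 = 6.1017 V.
P_out = V_A I_A + V_B I_B + V_C I_C = 55.678×3.28 + 75.254×1.09 + 6.1017×3.01 = 182.62 + 82.027 + 18.366 = 283.02 W.
Ideal ⇒ P_in = P_out, so I_p = P_out/V_p = 283.02/240 = 1.18 A.

I_p ≈ 1.18 A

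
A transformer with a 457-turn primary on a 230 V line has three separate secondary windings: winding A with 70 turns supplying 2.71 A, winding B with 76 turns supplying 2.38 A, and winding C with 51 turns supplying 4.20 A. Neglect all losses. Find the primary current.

I_p ≈ 1.28 A

V_A = 230 × 70/457 = 35.230 V; V_B = 230 × 76/457 = 38.249 V; V_C = 230 × 51/457 = 25.667 V.
P_out = V_A I_A + V_B I_B + V_C I_C = 35.230×2.71 + 38.249×2.38 + 25.667×4.20 = 95.473 + 91.034 + 107.80 = 294.31 W.
Ideal ⇒ P_in = P_out, so I_p = P_out/V_p = 294.31/230 = 1.28 A.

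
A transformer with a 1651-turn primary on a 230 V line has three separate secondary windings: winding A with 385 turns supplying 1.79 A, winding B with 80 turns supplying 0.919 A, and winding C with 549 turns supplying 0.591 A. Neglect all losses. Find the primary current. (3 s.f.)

I_p ≈ 0.658 A

V_A = 230 × 385/1651 = 53.634 V; V_B = 230 × 80/1651 = 11.145 V; V_C = 230 × 549/1651 = 76.481 V.
P_out = V_A I_A + V_B I_B + V_C I_C = 53.634×1.79 + 11.145×0.919 + 76.481×0.591 = 96.005 + 10.242 + 45.200 = 151.45 W.
Ideal ⇒ P_in = P_out, so I_p = P_out/V_p = 151.45/230 = 0.658 A.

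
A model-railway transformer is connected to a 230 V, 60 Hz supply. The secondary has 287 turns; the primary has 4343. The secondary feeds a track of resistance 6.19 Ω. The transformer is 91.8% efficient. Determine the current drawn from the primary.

I_p ≈ 0.177 A

V_s = 230 × 287/4343 = 15.199 V.
I_s = V_s/R = 15.199/6.19 = 2.4554 A.
P_out = V_s I_s = 15.199 × 2.4554 = 37.321 W.
P_in = P_out/η = 37.321/0.918 = 40.654 W.
I_p = P_in/V_p = 40.654/230 = 0.177 A.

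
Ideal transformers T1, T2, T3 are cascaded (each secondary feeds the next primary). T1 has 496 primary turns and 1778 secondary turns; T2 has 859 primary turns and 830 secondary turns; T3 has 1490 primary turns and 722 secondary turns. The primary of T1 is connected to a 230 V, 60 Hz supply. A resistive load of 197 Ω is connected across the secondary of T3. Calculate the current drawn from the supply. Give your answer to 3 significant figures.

Secondary of T1: V = 230.00 × 1778/496 = 824.48 V.
Secondary of T2: V = 824.48 × 830/859 = 796.64 V.
Secondary of T3: V = 796.64 × 722/1490 = 386.02 V.
I_load = 386.02/197 = 1.9595 A, so P_out = 386.02 × 1.9595 = 756.42 W.
All ideal ⇒ P_in = P_out, so I_supply = 756.42/230 = 3.29 A.

I_supply ≈ 3.29 A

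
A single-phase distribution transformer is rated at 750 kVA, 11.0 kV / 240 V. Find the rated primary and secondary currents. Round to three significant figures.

I_p ≈ 68.2 A, I_s ≈ 3120 A

I_p = S/V_p = 750000/11000 = 68.2 A.
I_s = S/V_s = 750000/240 = 3120 A.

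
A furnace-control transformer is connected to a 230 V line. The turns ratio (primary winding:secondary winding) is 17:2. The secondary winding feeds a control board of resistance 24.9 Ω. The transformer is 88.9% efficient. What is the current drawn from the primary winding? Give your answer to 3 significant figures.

V_s = 230 × 2/17 = 27.059 V.
I_s = V_s/R = 27.059/24.9 = 1.0867 A.
P_out = V_s I_s = 27.059 × 1.0867 = 29.405 W.
P_in = P_out/η = 29.405/0.889 = 33.076 W.
I_p = P_in/V_p = 33.076/230 = 0.144 A.

I_p ≈ 0.144 A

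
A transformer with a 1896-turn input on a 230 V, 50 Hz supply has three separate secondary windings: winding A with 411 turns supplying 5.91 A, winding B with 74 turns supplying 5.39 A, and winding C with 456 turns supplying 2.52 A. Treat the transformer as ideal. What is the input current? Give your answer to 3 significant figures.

V_A = 230 × 411/1896 = 49.858 V; V_B = 230 × 74/1896 = 8.9768 V; V_C = 230 × 456/1896 = 55.316 V.
P_out = V_A I_A + V_B I_B + V_C I_C = 49.858×5.91 + 8.9768×5.39 + 55.316×2.52 = 294.66 + 48.385 + 139.40 = 482.44 W.
Ideal ⇒ P_in = P_out, so I_in = P_out/V_in = 482.44/230 = 2.10 A.

I_in ≈ 2.10 A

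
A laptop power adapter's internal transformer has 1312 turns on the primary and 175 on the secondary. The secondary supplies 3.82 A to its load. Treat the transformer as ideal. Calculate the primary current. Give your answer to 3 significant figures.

I_p ≈ 0.510 A

For an ideal transformer I_p/I_s = N_s/N_p, so I_p = 3.82 × 175/1312 = 0.510 A.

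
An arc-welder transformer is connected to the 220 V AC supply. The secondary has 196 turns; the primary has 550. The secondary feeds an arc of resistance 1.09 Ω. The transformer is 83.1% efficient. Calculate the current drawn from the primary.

V_s = 220 × 196/550 = 78.400 V.
I_s = V_s/R = 78.400/1.09 = 71.927 A.
P_out = V_s I_s = 78.400 × 71.927 = 5639.0 W.
P_in = P_out/η = 5639.0/0.831 = 6785.9 W.
I_p = P_in/V_p = 6785.9/220 = 30.8 A.

I_p ≈ 30.8 A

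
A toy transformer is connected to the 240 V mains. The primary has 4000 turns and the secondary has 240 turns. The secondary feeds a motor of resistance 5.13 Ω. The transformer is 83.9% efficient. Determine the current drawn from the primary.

I_p ≈ 0.201 A

V_s = 240 × 240/4000 = 14.400 V.
I_s = V_s/R = 14.400/5.13 = 2.8070 A.
P_out = V_s I_s = 14.400 × 2.8070 = 40.421 W.
P_in = P_out/η = 40.421/0.839 = 48.178 W.
I_p = P_in/V_p = 48.178/240 = 0.201 A.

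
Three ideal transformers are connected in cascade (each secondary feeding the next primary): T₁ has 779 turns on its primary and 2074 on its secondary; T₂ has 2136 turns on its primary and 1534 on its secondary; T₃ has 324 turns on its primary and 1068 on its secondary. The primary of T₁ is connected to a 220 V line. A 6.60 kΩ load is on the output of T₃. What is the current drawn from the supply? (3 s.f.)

I_supply ≈ 1.32 A

Secondary of T₁: V = 220.00 × 2074/779 = 585.73 V.
Secondary of T₂: V = 585.73 × 1534/2136 = 420.65 V.
Secondary of T₃: V = 420.65 × 1068/324 = 1386.6 V.
I_load = 1386.6/6600 = 0.21009 A, so P_out = 1386.6 × 0.21009 = 291.30 W.
All ideal ⇒ P_in = P_out, so I_supply = 291.30/220 = 1.32 A.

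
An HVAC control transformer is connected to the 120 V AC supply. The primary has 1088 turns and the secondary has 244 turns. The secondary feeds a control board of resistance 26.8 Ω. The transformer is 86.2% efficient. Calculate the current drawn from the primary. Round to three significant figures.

I_p ≈ 0.261 A

V_s = 120 × 244/1088 = 26.912 V.
I_s = V_s/R = 26.912/26.8 = 1.0042 A.
P_out = V_s I_s = 26.912 × 1.0042 = 27.024 W.
P_in = P_out/η = 27.024/0.862 = 31.350 W.
I_p = P_in/V_p = 31.350/120 = 0.261 A.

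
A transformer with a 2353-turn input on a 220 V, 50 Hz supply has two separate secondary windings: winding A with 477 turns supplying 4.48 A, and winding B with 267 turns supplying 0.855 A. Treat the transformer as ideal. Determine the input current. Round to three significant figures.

I_in ≈ 1.01 A

V_A = 220 × 477/2353 = 44.598 V; V_B = 220 × 267/2353 = 24.964 V.
P_out = V_A I_A + V_B I_B = 44.598×4.48 + 24.964×0.855 = 199.80 + 21.344 = 221.14 W.
Ideal ⇒ P_in = P_out, so I_in = P_out/V_in = 221.14/220 = 1.01 A.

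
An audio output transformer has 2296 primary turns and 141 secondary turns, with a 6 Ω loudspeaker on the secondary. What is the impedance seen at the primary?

Z_p ≈ 1590 Ω

Z_p = (N_p/N_s)² × Z_s = (2296/141)² × 6 = 1590 Ω.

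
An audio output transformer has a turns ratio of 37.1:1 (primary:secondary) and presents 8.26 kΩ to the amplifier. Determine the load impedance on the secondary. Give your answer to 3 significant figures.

Z_s = Z_p/(N_p/N_s)² = 8260/37.1² = 6.00 Ω.

Z_s ≈ 6.00 Ω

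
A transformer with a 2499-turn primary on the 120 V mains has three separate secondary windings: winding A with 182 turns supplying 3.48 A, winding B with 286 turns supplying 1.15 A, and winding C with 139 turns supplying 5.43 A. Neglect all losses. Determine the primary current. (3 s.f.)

V_A = 120 × 182/2499 = 8.7395 V; V_B = 120 × 286/2499 = 13.733 V; V_C = 120 × 139/2499 = 6.6747 V.
P_out = V_A I_A + V_B I_B + V_C I_C = 8.7395×3.48 + 13.733×1.15 + 6.6747×5.43 = 30.413 + 15.794 + 36.243 = 82.450 W.
Ideal ⇒ P_in = P_out, so I_p = P_out/V_p = 82.450/120 = 0.687 A.

I_p ≈ 0.687 A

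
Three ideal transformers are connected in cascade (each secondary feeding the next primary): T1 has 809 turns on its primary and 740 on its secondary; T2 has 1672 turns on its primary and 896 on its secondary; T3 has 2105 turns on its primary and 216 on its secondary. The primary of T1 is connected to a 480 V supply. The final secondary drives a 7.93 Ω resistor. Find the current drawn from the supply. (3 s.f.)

After T1: V = 480.00 × 740/809 = 439.06 V.
After T2: V = 439.06 × 896/1672 = 235.29 V.
After T3: V = 235.29 × 216/2105 = 24.143 V.
I_load = 24.143/7.93 = 3.0446 A, so P_out = 24.143 × 3.0446 = 73.506 W.
All ideal ⇒ P_in = P_out, so I_supply = 73.506/480 = 0.153 A.

I_supply ≈ 0.153 A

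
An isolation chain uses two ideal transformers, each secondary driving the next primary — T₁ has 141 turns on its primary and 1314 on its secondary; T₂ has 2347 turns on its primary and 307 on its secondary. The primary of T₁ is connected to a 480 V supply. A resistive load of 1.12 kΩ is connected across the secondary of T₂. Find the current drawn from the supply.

After T₁: V = 480.00 × 1314/141 = 4473.2 V.
After T₂: V = 4473.2 × 307/2347 = 585.12 V.
I_load = 585.12/1120 = 0.52243 A, so P_out = 585.12 × 0.52243 = 305.68 W.
All ideal ⇒ P_in = P_out, so I_supply = 305.68/480 = 0.637 A.

I_supply ≈ 0.637 A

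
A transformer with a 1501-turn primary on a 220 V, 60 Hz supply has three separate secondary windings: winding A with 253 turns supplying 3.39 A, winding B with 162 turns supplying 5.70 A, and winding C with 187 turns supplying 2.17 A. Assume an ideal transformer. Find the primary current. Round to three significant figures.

V_A = 220 × 253/1501 = 37.082 V; V_B = 220 × 162/1501 = 23.744 V; V_C = 220 × 187/1501 = 27.408 V.
P_out = V_A I_A + V_B I_B + V_C I_C = 37.082×3.39 + 23.744×5.70 + 27.408×2.17 = 125.71 + 135.34 + 59.476 = 320.53 W.
Ideal ⇒ P_in = P_out, so I_p = P_out/V_p = 320.53/220 = 1.46 A.

I_p ≈ 1.46 A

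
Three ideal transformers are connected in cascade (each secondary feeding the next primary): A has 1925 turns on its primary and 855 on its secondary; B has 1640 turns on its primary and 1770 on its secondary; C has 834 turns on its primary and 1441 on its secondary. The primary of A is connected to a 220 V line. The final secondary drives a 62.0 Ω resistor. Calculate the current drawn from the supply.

After A: V = 220.00 × 855/1925 = 97.714 V.
After B: V = 97.714 × 1770/1640 = 105.46 V.
After C: V = 105.46 × 1441/834 = 182.22 V.
I_load = 182.22/62.0 = 2.9390 A, so P_out = 182.22 × 2.9390 = 535.52 W.
All ideal ⇒ P_in = P_out, so I_supply = 535.52/220 = 2.43 A.

I_supply ≈ 2.43 A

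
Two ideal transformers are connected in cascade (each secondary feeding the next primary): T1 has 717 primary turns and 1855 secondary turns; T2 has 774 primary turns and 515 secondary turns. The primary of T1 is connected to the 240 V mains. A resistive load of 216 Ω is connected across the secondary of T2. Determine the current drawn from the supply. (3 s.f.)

I_supply ≈ 3.29 A

After T1: V = 240.00 × 1855/717 = 620.92 V.
After T2: V = 620.92 × 515/774 = 413.14 V.
I_load = 413.14/216 = 1.9127 A, so P_out = 413.14 × 1.9127 = 790.23 W.
All ideal ⇒ P_in = P_out, so I_supply = 790.23/240 = 3.29 A.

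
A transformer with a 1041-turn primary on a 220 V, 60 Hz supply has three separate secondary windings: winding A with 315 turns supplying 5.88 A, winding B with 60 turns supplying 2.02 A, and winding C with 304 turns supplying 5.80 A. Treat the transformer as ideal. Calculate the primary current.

V_A = 220 × 315/1041 = 66.571 V; V_B = 220 × 60/1041 = 12.680 V; V_C = 220 × 304/1041 = 64.246 V.
P_out = V_A I_A + V_B I_B + V_C I_C = 66.571×5.88 + 12.680×2.02 + 64.246×5.80 = 391.44 + 25.614 + 372.63 = 789.68 W.
Ideal ⇒ P_in = P_out, so I_p = P_out/V_p = 789.68/220 = 3.59 A.

I_p ≈ 3.59 A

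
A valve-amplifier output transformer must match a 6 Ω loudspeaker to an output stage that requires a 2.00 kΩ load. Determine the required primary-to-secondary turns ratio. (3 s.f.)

N_p/N_s ≈ 18.3

Z_p/Z_s = (N_p/N_s)², so N_p/N_s = √(2000/6) = √333 = 18.3.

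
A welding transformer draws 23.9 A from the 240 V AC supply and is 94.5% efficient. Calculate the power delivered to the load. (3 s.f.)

P_out ≈ 5420 W

P_in = V_in I_in = 240 × 23.9 = 5736.0 W.
P_out = η P_in = 0.945 × 5736.0 = 5420 W.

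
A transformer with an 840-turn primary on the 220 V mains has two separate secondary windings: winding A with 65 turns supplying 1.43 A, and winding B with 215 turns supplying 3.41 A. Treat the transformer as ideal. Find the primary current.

V_A = 220 × 65/840 = 17.024 V; V_B = 220 × 215/840 = 56.310 V.
P_out = V_A I_A + V_B I_B = 17.024×1.43 + 56.310×3.41 = 24.344 + 192.02 = 216.36 W.
Ideal ⇒ P_in = P_out, so I_p = P_out/V_p = 216.36/220 = 0.983 A.

I_p ≈ 0.983 A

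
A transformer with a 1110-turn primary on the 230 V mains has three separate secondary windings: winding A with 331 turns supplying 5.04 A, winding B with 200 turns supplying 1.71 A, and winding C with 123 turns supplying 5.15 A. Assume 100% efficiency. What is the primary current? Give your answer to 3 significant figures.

V_A = 230 × 331/1110 = 68.586 V; V_B = 230 × 200/1110 = 41.441 V; V_C = 230 × 123/1110 = 25.486 V.
P_out = V_A I_A + V_B I_B + V_C I_C = 68.586×5.04 + 41.441×1.71 + 25.486×5.15 = 345.67 + 70.865 + 131.26 = 547.79 W.
Ideal ⇒ P_in = P_out, so I_p = P_out/V_p = 547.79/230 = 2.38 A.

I_p ≈ 2.38 A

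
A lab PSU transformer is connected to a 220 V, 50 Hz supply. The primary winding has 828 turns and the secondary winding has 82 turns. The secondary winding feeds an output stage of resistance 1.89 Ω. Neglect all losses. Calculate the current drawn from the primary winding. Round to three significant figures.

V_s = V_p × N_s/N_p = 220 × 82/828 = 21.787 V.
I_s = V_s/R = 21.787/1.89 = 11.528 A.
For an ideal transformer I_p N_p = I_s N_s, so I_p = 11.528 × 82/828 = 1.14 A.

I_p ≈ 1.14 A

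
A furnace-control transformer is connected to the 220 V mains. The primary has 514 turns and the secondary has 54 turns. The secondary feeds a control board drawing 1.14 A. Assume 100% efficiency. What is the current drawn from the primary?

For an ideal transformer I_p N_p = I_s N_s, so I_p = 1.14 × 54/514 = 0.120 A.

I_p ≈ 0.120 A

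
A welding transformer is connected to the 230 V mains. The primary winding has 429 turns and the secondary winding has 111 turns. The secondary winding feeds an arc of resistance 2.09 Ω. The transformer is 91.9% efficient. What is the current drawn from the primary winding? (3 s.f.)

V_s = 230 × 111/429 = 59.510 V.
I_s = V_s/R = 59.510/2.09 = 28.474 A.
P_out = V_s I_s = 59.510 × 28.474 = 1694.5 W.
P_in = P_out/η = 1694.5/0.919 = 1843.8 W.
I_p = P_in/V_p = 1843.8/230 = 8.02 A.

I_p ≈ 8.02 A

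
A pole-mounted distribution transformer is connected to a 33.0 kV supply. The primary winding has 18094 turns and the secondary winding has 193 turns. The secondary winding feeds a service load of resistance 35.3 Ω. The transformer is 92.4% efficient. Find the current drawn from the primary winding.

V_s = 33000 × 193/18094 = 352.00 V.
I_s = V_s/R = 352.00/35.3 = 9.9715 A.
P_out = V_s I_s = 352.00 × 9.9715 = 3509.9 W.
P_in = P_out/η = 3509.9/0.924 = 3798.6 W.
I_p = P_in/V_p = 3798.6/33000 = 0.115 A.

I_p ≈ 0.115 A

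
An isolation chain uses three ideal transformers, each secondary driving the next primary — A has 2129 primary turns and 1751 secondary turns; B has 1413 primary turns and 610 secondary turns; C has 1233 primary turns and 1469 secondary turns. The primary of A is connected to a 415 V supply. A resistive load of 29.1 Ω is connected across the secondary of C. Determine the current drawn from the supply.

I_supply ≈ 2.55 A

Secondary of A: V = 415.00 × 1751/2129 = 341.32 V.
Secondary of B: V = 341.32 × 610/1413 = 147.35 V.
Secondary of C: V = 147.35 × 1469/1233 = 175.55 V.
I_load = 175.55/29.1 = 6.0327 A, so P_out = 175.55 × 6.0327 = 1059.1 W.
All ideal ⇒ P_in = P_out, so I_supply = 1059.1/415 = 2.55 A.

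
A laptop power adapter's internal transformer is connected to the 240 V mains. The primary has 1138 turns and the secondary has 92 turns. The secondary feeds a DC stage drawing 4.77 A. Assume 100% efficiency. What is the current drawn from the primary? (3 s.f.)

I_p ≈ 0.386 A

For an ideal transformer I_p N_p = I_s N_s, so I_p = 4.77 × 92/1138 = 0.386 A.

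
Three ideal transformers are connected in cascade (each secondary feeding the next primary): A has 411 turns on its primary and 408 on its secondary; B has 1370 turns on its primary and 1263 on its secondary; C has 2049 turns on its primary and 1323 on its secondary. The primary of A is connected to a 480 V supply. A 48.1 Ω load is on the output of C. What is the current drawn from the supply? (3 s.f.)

After A: V = 480.00 × 408/411 = 476.50 V.
After B: V = 476.50 × 1263/1370 = 439.28 V.
After C: V = 439.28 × 1323/2049 = 283.64 V.
I_load = 283.64/48.1 = 5.8968 A, so P_out = 283.64 × 5.8968 = 1672.5 W.
All ideal ⇒ P_in = P_out, so I_supply = 1672.5/480 = 3.48 A.

I_supply ≈ 3.48 A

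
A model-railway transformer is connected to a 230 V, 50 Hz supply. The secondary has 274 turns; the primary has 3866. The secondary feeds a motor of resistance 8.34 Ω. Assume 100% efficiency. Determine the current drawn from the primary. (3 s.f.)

I_p ≈ 0.139 A

V_s = V_p × N_s/N_p = 230 × 274/3866 = 16.301 V.
I_s = V_s/R = 16.301/8.34 = 1.9546 A.
For an ideal transformer I_p N_p = I_s N_s, so I_p = 1.9546 × 274/3866 = 0.139 A.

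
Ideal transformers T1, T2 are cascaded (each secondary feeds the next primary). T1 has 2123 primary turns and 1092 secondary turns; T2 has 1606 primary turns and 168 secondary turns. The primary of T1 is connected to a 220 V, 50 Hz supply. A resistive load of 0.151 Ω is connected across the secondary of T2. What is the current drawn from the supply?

Secondary of T1: V = 220.00 × 1092/2123 = 113.16 V.
Secondary of T2: V = 113.16 × 168/1606 = 11.837 V.
I_load = 11.837/0.151 = 78.394 A, so P_out = 11.837 × 78.394 = 927.99 W.
All ideal ⇒ P_in = P_out, so I_supply = 927.99/220 = 4.22 A.

I_supply ≈ 4.22 A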